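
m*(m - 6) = m^2 - 6*m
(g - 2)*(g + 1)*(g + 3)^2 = g^4 + 5*g^3 + g^2 - 21*g - 18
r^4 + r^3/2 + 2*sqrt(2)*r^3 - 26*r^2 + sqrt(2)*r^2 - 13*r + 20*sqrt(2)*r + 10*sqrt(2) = (r + 1/2)*(r - 2*sqrt(2))*(r - sqrt(2))*(r + 5*sqrt(2))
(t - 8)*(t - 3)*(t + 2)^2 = t^4 - 7*t^3 - 16*t^2 + 52*t + 96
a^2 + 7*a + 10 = (a + 2)*(a + 5)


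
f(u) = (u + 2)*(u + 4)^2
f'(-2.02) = 3.84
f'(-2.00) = 4.00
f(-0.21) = 25.71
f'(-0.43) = 23.95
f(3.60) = 323.46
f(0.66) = 57.76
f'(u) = (u + 2)*(2*u + 8) + (u + 4)^2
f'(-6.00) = 20.00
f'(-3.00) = -1.00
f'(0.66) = 46.51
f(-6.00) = -16.00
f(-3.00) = -1.00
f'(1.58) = 71.09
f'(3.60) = 142.88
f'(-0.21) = 27.93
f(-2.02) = -0.08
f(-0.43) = 20.01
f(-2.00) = 0.00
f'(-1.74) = 6.28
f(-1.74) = 1.33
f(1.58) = 111.47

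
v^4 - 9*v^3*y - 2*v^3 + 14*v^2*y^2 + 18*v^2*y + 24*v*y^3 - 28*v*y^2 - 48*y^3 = (v - 2)*(v - 6*y)*(v - 4*y)*(v + y)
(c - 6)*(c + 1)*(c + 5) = c^3 - 31*c - 30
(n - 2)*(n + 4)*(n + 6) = n^3 + 8*n^2 + 4*n - 48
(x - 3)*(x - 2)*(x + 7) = x^3 + 2*x^2 - 29*x + 42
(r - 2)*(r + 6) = r^2 + 4*r - 12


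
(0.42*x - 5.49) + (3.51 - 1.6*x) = -1.18*x - 1.98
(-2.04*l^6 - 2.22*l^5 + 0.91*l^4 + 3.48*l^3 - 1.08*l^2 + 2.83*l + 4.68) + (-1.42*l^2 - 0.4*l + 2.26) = -2.04*l^6 - 2.22*l^5 + 0.91*l^4 + 3.48*l^3 - 2.5*l^2 + 2.43*l + 6.94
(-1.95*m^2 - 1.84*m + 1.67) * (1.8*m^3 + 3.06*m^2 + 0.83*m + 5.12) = -3.51*m^5 - 9.279*m^4 - 4.2429*m^3 - 6.401*m^2 - 8.0347*m + 8.5504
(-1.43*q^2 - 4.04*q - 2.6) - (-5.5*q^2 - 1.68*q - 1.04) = 4.07*q^2 - 2.36*q - 1.56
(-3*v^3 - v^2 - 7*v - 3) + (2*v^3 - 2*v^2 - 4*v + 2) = -v^3 - 3*v^2 - 11*v - 1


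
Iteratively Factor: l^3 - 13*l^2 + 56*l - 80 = (l - 5)*(l^2 - 8*l + 16) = (l - 5)*(l - 4)*(l - 4)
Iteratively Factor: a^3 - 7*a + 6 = (a - 1)*(a^2 + a - 6) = (a - 1)*(a + 3)*(a - 2)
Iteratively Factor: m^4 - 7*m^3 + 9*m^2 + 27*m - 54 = (m - 3)*(m^3 - 4*m^2 - 3*m + 18) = (m - 3)*(m + 2)*(m^2 - 6*m + 9) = (m - 3)^2*(m + 2)*(m - 3)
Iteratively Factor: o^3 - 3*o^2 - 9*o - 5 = (o - 5)*(o^2 + 2*o + 1) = (o - 5)*(o + 1)*(o + 1)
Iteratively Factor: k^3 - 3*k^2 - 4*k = (k + 1)*(k^2 - 4*k) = (k - 4)*(k + 1)*(k)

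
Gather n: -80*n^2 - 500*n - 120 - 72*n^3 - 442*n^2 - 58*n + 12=-72*n^3 - 522*n^2 - 558*n - 108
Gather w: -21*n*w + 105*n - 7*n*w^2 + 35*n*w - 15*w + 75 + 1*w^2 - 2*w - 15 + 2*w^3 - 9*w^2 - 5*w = 105*n + 2*w^3 + w^2*(-7*n - 8) + w*(14*n - 22) + 60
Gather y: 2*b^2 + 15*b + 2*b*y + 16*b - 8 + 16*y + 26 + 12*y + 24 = 2*b^2 + 31*b + y*(2*b + 28) + 42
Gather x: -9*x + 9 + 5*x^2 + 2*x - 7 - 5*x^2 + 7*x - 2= 0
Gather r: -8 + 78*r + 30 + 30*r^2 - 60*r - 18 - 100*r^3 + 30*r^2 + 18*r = -100*r^3 + 60*r^2 + 36*r + 4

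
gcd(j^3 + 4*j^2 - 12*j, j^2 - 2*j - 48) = j + 6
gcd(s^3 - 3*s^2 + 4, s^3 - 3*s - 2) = s^2 - s - 2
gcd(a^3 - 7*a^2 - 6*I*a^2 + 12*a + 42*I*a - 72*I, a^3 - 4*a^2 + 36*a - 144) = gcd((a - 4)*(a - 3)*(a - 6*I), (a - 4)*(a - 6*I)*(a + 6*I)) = a^2 + a*(-4 - 6*I) + 24*I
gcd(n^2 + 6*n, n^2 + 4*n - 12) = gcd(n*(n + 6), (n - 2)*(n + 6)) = n + 6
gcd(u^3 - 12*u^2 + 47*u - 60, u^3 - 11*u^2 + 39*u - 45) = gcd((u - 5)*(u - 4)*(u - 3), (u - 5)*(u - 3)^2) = u^2 - 8*u + 15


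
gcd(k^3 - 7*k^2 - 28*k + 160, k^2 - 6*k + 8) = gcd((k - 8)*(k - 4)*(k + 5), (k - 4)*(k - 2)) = k - 4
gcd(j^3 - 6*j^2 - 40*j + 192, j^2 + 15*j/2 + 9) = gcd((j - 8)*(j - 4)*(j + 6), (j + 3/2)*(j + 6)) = j + 6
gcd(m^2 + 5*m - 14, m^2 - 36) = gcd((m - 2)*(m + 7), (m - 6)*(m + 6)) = 1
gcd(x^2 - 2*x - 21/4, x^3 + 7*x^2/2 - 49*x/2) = x - 7/2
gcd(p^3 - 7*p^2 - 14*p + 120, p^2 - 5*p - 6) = p - 6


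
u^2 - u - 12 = (u - 4)*(u + 3)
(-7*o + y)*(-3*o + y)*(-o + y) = -21*o^3 + 31*o^2*y - 11*o*y^2 + y^3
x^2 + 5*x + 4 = (x + 1)*(x + 4)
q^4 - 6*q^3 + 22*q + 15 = (q - 5)*(q - 3)*(q + 1)^2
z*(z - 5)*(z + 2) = z^3 - 3*z^2 - 10*z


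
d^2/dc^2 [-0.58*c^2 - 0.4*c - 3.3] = -1.16000000000000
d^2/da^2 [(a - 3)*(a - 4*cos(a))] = 2*(2*a - 6)*cos(a) + 8*sin(a) + 2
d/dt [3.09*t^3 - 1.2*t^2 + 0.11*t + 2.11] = 9.27*t^2 - 2.4*t + 0.11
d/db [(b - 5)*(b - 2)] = 2*b - 7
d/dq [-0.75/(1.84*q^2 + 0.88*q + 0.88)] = (2.76*q + 0.66)/(1.84*q^2 + 0.88*q + 0.88)^2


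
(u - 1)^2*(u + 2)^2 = u^4 + 2*u^3 - 3*u^2 - 4*u + 4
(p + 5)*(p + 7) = p^2 + 12*p + 35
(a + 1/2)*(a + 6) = a^2 + 13*a/2 + 3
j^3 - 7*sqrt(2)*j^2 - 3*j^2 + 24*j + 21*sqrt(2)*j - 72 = (j - 3)*(j - 4*sqrt(2))*(j - 3*sqrt(2))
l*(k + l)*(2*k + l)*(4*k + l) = 8*k^3*l + 14*k^2*l^2 + 7*k*l^3 + l^4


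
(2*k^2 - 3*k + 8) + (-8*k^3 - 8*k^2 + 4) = -8*k^3 - 6*k^2 - 3*k + 12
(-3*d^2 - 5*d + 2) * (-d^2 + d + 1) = 3*d^4 + 2*d^3 - 10*d^2 - 3*d + 2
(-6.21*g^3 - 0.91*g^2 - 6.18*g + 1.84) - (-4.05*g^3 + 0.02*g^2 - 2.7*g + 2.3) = -2.16*g^3 - 0.93*g^2 - 3.48*g - 0.46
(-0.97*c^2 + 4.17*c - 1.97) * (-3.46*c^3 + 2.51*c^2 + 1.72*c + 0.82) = 3.3562*c^5 - 16.8629*c^4 + 15.6145*c^3 + 1.4323*c^2 + 0.0309999999999997*c - 1.6154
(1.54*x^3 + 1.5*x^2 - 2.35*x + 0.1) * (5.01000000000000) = 7.7154*x^3 + 7.515*x^2 - 11.7735*x + 0.501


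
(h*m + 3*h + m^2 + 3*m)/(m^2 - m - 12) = (h + m)/(m - 4)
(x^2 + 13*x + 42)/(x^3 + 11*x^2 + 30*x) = (x + 7)/(x*(x + 5))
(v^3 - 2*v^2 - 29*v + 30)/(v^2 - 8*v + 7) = (v^2 - v - 30)/(v - 7)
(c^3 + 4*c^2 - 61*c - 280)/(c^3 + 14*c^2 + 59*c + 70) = (c - 8)/(c + 2)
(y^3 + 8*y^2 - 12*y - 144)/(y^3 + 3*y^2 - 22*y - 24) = (y + 6)/(y + 1)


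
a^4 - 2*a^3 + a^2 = a^2*(-I*a + I)*(I*a - I)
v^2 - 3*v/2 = v*(v - 3/2)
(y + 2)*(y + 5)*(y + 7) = y^3 + 14*y^2 + 59*y + 70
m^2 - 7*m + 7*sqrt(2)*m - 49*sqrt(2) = (m - 7)*(m + 7*sqrt(2))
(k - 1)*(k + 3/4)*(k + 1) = k^3 + 3*k^2/4 - k - 3/4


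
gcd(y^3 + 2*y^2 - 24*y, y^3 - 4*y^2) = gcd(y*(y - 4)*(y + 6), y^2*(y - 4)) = y^2 - 4*y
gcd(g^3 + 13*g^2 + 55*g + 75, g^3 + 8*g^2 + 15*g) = g^2 + 8*g + 15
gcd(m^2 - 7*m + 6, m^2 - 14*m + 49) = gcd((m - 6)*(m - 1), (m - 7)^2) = 1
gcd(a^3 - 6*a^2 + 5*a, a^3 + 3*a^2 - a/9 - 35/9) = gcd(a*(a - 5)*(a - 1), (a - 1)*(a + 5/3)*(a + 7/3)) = a - 1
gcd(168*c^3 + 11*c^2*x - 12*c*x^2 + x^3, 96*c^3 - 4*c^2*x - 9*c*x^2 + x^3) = -24*c^2 - 5*c*x + x^2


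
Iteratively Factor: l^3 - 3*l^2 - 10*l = (l + 2)*(l^2 - 5*l) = l*(l + 2)*(l - 5)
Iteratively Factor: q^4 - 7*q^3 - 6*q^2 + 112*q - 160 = (q - 2)*(q^3 - 5*q^2 - 16*q + 80) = (q - 4)*(q - 2)*(q^2 - q - 20) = (q - 5)*(q - 4)*(q - 2)*(q + 4)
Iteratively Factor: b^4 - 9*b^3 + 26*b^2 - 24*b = (b)*(b^3 - 9*b^2 + 26*b - 24) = b*(b - 4)*(b^2 - 5*b + 6) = b*(b - 4)*(b - 3)*(b - 2)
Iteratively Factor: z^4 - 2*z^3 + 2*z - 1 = (z - 1)*(z^3 - z^2 - z + 1) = (z - 1)*(z + 1)*(z^2 - 2*z + 1) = (z - 1)^2*(z + 1)*(z - 1)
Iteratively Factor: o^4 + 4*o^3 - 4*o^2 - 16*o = (o - 2)*(o^3 + 6*o^2 + 8*o) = o*(o - 2)*(o^2 + 6*o + 8) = o*(o - 2)*(o + 2)*(o + 4)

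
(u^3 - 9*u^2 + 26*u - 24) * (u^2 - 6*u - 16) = u^5 - 15*u^4 + 64*u^3 - 36*u^2 - 272*u + 384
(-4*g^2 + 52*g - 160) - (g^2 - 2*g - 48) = -5*g^2 + 54*g - 112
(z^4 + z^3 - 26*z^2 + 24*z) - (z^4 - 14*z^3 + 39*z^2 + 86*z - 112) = 15*z^3 - 65*z^2 - 62*z + 112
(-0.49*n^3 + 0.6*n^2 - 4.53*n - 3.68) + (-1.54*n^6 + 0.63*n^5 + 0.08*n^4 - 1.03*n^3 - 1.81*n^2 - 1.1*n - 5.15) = -1.54*n^6 + 0.63*n^5 + 0.08*n^4 - 1.52*n^3 - 1.21*n^2 - 5.63*n - 8.83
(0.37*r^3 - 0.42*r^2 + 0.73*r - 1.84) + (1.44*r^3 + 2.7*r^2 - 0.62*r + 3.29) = 1.81*r^3 + 2.28*r^2 + 0.11*r + 1.45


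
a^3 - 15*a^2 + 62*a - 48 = (a - 8)*(a - 6)*(a - 1)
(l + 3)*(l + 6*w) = l^2 + 6*l*w + 3*l + 18*w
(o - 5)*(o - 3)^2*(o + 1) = o^4 - 10*o^3 + 28*o^2 - 6*o - 45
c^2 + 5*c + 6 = (c + 2)*(c + 3)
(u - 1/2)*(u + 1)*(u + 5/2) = u^3 + 3*u^2 + 3*u/4 - 5/4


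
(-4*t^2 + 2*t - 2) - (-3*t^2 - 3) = -t^2 + 2*t + 1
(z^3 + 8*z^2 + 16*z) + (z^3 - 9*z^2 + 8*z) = 2*z^3 - z^2 + 24*z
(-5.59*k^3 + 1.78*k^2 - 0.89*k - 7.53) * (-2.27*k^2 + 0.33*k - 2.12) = 12.6893*k^5 - 5.8853*k^4 + 14.4585*k^3 + 13.0258*k^2 - 0.5981*k + 15.9636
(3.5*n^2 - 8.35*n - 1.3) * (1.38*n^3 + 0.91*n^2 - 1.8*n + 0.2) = 4.83*n^5 - 8.338*n^4 - 15.6925*n^3 + 14.547*n^2 + 0.67*n - 0.26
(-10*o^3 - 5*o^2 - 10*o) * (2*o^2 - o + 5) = -20*o^5 - 65*o^3 - 15*o^2 - 50*o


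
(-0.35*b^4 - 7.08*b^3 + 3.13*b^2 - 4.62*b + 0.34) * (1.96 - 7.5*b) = 2.625*b^5 + 52.414*b^4 - 37.3518*b^3 + 40.7848*b^2 - 11.6052*b + 0.6664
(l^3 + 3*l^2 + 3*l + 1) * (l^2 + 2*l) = l^5 + 5*l^4 + 9*l^3 + 7*l^2 + 2*l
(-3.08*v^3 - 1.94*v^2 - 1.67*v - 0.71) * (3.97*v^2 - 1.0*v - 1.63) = -12.2276*v^5 - 4.6218*v^4 + 0.330499999999999*v^3 + 2.0135*v^2 + 3.4321*v + 1.1573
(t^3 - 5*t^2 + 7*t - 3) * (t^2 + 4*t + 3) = t^5 - t^4 - 10*t^3 + 10*t^2 + 9*t - 9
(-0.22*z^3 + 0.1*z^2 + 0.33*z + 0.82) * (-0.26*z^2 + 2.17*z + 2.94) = 0.0572*z^5 - 0.5034*z^4 - 0.5156*z^3 + 0.7969*z^2 + 2.7496*z + 2.4108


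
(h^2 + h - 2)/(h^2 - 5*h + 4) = (h + 2)/(h - 4)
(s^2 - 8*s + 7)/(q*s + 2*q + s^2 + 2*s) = (s^2 - 8*s + 7)/(q*s + 2*q + s^2 + 2*s)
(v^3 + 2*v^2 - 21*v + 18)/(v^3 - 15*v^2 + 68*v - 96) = (v^2 + 5*v - 6)/(v^2 - 12*v + 32)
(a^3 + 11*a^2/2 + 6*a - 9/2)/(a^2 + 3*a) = a + 5/2 - 3/(2*a)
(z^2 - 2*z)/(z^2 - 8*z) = (z - 2)/(z - 8)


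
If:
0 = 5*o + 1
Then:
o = -1/5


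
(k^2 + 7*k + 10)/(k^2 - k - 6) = (k + 5)/(k - 3)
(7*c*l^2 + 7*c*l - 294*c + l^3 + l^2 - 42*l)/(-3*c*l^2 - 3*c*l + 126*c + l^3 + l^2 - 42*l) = (-7*c - l)/(3*c - l)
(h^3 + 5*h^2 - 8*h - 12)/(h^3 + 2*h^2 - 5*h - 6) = (h + 6)/(h + 3)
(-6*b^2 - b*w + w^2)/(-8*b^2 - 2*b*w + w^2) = (-3*b + w)/(-4*b + w)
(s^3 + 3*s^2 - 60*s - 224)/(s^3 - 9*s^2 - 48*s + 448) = (s + 4)/(s - 8)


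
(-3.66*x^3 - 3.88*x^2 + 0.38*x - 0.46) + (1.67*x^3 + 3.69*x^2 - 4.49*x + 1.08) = -1.99*x^3 - 0.19*x^2 - 4.11*x + 0.62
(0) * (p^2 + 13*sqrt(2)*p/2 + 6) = 0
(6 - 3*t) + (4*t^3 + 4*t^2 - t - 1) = 4*t^3 + 4*t^2 - 4*t + 5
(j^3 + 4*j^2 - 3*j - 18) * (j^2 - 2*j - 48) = j^5 + 2*j^4 - 59*j^3 - 204*j^2 + 180*j + 864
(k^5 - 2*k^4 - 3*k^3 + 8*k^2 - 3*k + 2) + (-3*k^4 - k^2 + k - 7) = k^5 - 5*k^4 - 3*k^3 + 7*k^2 - 2*k - 5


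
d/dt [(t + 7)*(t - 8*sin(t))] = t - (t + 7)*(8*cos(t) - 1) - 8*sin(t)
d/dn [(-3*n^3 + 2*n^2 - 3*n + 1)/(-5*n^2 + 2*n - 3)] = (15*n^4 - 12*n^3 + 16*n^2 - 2*n + 7)/(25*n^4 - 20*n^3 + 34*n^2 - 12*n + 9)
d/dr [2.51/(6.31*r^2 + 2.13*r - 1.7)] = (-31.6762*r - 5.3463)/(6.31*r^2 + 2.13*r - 1.7)^2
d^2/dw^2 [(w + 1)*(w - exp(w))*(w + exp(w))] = -4*w*exp(2*w) + 6*w - 8*exp(2*w) + 2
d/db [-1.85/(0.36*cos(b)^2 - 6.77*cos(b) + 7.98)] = (12.5245 - 1.332*cos(b))*sin(b)/(0.36*cos(b)^2 - 6.77*cos(b) + 7.98)^2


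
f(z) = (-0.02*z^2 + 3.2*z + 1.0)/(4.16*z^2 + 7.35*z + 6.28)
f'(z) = (3.2 - 0.04*z)/(4.16*z^2 + 7.35*z + 6.28) + (-8.32*z - 7.35)*(-0.02*z^2 + 3.2*z + 1.0)/(4.16*z^2 + 7.35*z + 6.28)^2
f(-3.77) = -0.30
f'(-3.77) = -0.10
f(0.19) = 0.21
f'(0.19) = 0.17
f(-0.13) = 0.11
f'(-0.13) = 0.47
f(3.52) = 0.14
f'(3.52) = -0.03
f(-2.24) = -0.59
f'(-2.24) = -0.31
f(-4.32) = -0.25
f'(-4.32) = -0.07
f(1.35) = 0.22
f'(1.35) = -0.04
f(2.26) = 0.18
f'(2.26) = -0.04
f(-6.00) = -0.17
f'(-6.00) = -0.03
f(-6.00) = -0.17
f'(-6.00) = -0.03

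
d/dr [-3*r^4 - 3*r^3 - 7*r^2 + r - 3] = -12*r^3 - 9*r^2 - 14*r + 1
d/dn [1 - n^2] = -2*n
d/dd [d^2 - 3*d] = 2*d - 3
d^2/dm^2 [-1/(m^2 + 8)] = 2*(8 - 3*m^2)/(m^2 + 8)^3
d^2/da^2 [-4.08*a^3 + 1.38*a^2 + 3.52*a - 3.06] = 2.76 - 24.48*a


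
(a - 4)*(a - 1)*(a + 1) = a^3 - 4*a^2 - a + 4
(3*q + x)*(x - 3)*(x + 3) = 3*q*x^2 - 27*q + x^3 - 9*x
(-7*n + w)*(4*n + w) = -28*n^2 - 3*n*w + w^2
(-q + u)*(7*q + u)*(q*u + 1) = -7*q^3*u + 6*q^2*u^2 - 7*q^2 + q*u^3 + 6*q*u + u^2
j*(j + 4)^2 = j^3 + 8*j^2 + 16*j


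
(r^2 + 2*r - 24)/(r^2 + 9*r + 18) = (r - 4)/(r + 3)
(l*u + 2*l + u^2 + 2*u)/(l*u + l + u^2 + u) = (u + 2)/(u + 1)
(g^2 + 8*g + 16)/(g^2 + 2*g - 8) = (g + 4)/(g - 2)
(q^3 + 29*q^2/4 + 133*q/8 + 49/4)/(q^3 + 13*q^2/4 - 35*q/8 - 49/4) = (q + 2)/(q - 2)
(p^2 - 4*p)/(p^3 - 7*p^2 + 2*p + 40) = p/(p^2 - 3*p - 10)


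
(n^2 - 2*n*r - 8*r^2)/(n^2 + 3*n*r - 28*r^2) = (n + 2*r)/(n + 7*r)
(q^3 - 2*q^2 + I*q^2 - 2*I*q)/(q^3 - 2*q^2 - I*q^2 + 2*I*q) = (q + I)/(q - I)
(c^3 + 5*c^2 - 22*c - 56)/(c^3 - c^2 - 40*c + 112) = (c + 2)/(c - 4)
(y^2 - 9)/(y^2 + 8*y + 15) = (y - 3)/(y + 5)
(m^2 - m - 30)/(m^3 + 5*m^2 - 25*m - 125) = (m - 6)/(m^2 - 25)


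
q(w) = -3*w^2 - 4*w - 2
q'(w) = -6*w - 4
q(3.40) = -50.28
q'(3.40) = -24.40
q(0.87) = -7.75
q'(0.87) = -9.22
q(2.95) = -39.91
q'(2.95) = -21.70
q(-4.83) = -52.67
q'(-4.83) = 24.98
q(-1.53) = -2.90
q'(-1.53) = 5.18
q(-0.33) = -1.01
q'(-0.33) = -2.02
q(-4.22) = -38.55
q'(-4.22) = 21.32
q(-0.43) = -0.83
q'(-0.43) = -1.42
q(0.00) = -2.00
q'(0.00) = -4.00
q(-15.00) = -617.00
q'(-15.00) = 86.00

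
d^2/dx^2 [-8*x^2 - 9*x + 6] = -16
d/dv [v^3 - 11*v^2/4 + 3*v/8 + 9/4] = 3*v^2 - 11*v/2 + 3/8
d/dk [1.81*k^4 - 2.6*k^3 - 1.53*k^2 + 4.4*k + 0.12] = 7.24*k^3 - 7.8*k^2 - 3.06*k + 4.4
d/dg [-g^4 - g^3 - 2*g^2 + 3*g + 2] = -4*g^3 - 3*g^2 - 4*g + 3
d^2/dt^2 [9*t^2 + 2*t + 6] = 18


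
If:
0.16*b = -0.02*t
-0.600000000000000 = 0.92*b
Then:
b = -0.65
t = 5.22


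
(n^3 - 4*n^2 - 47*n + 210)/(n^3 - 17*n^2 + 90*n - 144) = (n^2 + 2*n - 35)/(n^2 - 11*n + 24)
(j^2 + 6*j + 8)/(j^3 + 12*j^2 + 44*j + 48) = 1/(j + 6)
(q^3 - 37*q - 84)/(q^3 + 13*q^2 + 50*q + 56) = (q^2 - 4*q - 21)/(q^2 + 9*q + 14)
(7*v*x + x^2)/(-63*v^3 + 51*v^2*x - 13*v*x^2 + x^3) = x*(7*v + x)/(-63*v^3 + 51*v^2*x - 13*v*x^2 + x^3)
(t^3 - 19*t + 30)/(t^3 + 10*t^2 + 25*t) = (t^2 - 5*t + 6)/(t*(t + 5))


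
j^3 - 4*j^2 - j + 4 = (j - 4)*(j - 1)*(j + 1)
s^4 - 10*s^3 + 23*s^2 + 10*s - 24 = (s - 6)*(s - 4)*(s - 1)*(s + 1)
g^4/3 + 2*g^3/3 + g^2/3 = g^2*(g/3 + 1/3)*(g + 1)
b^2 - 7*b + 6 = (b - 6)*(b - 1)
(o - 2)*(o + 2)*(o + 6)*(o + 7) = o^4 + 13*o^3 + 38*o^2 - 52*o - 168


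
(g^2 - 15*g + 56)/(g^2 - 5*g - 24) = (g - 7)/(g + 3)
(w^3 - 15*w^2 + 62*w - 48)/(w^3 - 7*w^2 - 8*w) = (w^2 - 7*w + 6)/(w*(w + 1))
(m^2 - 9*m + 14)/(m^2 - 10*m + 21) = (m - 2)/(m - 3)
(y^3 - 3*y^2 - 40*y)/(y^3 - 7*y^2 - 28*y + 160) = y/(y - 4)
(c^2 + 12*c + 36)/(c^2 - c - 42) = (c + 6)/(c - 7)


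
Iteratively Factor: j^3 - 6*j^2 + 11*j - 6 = (j - 1)*(j^2 - 5*j + 6) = (j - 3)*(j - 1)*(j - 2)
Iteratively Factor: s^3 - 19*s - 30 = (s - 5)*(s^2 + 5*s + 6) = (s - 5)*(s + 3)*(s + 2)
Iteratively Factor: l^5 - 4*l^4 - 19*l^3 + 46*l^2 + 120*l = (l - 4)*(l^4 - 19*l^2 - 30*l) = (l - 4)*(l + 2)*(l^3 - 2*l^2 - 15*l) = l*(l - 4)*(l + 2)*(l^2 - 2*l - 15) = l*(l - 5)*(l - 4)*(l + 2)*(l + 3)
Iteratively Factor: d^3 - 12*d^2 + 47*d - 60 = (d - 5)*(d^2 - 7*d + 12) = (d - 5)*(d - 3)*(d - 4)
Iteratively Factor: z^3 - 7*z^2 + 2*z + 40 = (z - 5)*(z^2 - 2*z - 8) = (z - 5)*(z - 4)*(z + 2)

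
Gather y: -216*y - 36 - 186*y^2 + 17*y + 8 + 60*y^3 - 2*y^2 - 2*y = 60*y^3 - 188*y^2 - 201*y - 28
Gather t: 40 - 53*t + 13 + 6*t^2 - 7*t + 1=6*t^2 - 60*t + 54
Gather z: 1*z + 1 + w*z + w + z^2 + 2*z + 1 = w + z^2 + z*(w + 3) + 2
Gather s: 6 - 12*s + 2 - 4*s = 8 - 16*s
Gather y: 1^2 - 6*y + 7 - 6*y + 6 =14 - 12*y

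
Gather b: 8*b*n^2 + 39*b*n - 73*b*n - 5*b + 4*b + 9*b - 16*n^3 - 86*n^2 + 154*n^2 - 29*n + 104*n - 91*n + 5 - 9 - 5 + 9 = b*(8*n^2 - 34*n + 8) - 16*n^3 + 68*n^2 - 16*n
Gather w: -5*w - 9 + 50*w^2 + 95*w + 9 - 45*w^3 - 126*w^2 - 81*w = -45*w^3 - 76*w^2 + 9*w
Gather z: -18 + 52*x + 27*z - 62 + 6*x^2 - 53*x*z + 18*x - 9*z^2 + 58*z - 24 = 6*x^2 + 70*x - 9*z^2 + z*(85 - 53*x) - 104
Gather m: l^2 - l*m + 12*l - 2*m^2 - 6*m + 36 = l^2 + 12*l - 2*m^2 + m*(-l - 6) + 36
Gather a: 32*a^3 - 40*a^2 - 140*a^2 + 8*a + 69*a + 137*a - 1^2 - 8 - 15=32*a^3 - 180*a^2 + 214*a - 24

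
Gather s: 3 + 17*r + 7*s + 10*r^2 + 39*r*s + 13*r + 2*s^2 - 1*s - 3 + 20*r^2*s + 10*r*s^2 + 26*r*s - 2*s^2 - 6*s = 10*r^2 + 10*r*s^2 + 30*r + s*(20*r^2 + 65*r)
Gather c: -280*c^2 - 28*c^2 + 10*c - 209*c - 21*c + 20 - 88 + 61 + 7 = -308*c^2 - 220*c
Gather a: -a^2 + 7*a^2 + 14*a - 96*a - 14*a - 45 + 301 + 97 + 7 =6*a^2 - 96*a + 360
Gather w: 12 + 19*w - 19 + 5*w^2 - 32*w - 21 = 5*w^2 - 13*w - 28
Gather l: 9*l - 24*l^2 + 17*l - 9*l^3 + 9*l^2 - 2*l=-9*l^3 - 15*l^2 + 24*l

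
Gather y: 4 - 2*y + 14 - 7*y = 18 - 9*y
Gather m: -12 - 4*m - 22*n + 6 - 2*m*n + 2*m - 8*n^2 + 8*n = m*(-2*n - 2) - 8*n^2 - 14*n - 6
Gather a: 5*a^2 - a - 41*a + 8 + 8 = 5*a^2 - 42*a + 16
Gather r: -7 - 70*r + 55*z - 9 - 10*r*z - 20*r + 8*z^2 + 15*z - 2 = r*(-10*z - 90) + 8*z^2 + 70*z - 18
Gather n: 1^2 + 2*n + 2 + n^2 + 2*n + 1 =n^2 + 4*n + 4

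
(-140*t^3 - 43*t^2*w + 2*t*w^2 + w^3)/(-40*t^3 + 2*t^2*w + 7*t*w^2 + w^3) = (7*t - w)/(2*t - w)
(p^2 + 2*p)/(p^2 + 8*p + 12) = p/(p + 6)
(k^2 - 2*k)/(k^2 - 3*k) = (k - 2)/(k - 3)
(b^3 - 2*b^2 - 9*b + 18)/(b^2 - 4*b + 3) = (b^2 + b - 6)/(b - 1)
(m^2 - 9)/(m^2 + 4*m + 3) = (m - 3)/(m + 1)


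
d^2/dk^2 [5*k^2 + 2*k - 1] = 10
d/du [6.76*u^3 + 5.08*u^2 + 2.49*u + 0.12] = 20.28*u^2 + 10.16*u + 2.49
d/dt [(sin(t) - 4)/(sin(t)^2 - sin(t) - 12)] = -cos(t)/(sin(t) + 3)^2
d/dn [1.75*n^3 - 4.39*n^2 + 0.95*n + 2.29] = 5.25*n^2 - 8.78*n + 0.95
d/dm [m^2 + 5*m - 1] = 2*m + 5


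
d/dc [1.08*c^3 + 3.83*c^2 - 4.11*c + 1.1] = 3.24*c^2 + 7.66*c - 4.11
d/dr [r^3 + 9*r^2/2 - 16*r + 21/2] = 3*r^2 + 9*r - 16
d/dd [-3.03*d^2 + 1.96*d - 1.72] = 1.96 - 6.06*d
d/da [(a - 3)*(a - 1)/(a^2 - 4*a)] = 6*(2 - a)/(a^2*(a^2 - 8*a + 16))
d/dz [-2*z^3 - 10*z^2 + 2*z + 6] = -6*z^2 - 20*z + 2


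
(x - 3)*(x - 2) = x^2 - 5*x + 6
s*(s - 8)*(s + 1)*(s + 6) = s^4 - s^3 - 50*s^2 - 48*s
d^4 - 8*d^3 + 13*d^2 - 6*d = d*(d - 6)*(d - 1)^2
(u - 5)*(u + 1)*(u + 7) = u^3 + 3*u^2 - 33*u - 35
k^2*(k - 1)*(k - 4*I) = k^4 - k^3 - 4*I*k^3 + 4*I*k^2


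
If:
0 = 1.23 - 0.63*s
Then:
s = 1.95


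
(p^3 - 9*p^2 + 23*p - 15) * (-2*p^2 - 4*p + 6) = -2*p^5 + 14*p^4 - 4*p^3 - 116*p^2 + 198*p - 90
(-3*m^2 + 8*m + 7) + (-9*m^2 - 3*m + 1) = -12*m^2 + 5*m + 8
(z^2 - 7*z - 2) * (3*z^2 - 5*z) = 3*z^4 - 26*z^3 + 29*z^2 + 10*z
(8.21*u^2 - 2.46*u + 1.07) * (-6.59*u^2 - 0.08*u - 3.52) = -54.1039*u^4 + 15.5546*u^3 - 35.7537*u^2 + 8.5736*u - 3.7664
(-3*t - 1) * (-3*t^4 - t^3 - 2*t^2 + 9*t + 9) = 9*t^5 + 6*t^4 + 7*t^3 - 25*t^2 - 36*t - 9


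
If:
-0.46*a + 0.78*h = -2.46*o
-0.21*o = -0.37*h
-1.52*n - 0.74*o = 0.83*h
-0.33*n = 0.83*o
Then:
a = 0.00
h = 0.00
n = 0.00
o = 0.00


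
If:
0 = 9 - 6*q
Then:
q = 3/2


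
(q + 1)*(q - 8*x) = q^2 - 8*q*x + q - 8*x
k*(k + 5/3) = k^2 + 5*k/3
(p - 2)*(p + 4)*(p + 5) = p^3 + 7*p^2 + 2*p - 40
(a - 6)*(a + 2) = a^2 - 4*a - 12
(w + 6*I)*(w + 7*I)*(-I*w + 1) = -I*w^3 + 14*w^2 + 55*I*w - 42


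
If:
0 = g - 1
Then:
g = 1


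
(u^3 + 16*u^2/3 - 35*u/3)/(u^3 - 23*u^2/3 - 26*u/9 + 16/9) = 3*u*(3*u^2 + 16*u - 35)/(9*u^3 - 69*u^2 - 26*u + 16)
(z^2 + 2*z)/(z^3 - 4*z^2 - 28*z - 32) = z/(z^2 - 6*z - 16)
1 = 1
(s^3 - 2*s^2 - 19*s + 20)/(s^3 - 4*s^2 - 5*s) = (s^2 + 3*s - 4)/(s*(s + 1))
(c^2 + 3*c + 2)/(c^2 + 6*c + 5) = (c + 2)/(c + 5)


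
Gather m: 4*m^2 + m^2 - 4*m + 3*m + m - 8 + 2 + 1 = 5*m^2 - 5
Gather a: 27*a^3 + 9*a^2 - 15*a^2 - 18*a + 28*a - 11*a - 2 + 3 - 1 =27*a^3 - 6*a^2 - a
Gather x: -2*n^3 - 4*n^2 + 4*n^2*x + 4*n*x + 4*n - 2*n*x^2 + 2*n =-2*n^3 - 4*n^2 - 2*n*x^2 + 6*n + x*(4*n^2 + 4*n)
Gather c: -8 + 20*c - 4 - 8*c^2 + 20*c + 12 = -8*c^2 + 40*c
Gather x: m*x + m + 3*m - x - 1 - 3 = 4*m + x*(m - 1) - 4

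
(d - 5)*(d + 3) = d^2 - 2*d - 15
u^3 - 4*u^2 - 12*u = u*(u - 6)*(u + 2)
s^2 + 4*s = s*(s + 4)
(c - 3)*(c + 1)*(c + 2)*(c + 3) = c^4 + 3*c^3 - 7*c^2 - 27*c - 18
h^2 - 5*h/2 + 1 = (h - 2)*(h - 1/2)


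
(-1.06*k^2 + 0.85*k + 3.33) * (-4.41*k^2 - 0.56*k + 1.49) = 4.6746*k^4 - 3.1549*k^3 - 16.7407*k^2 - 0.5983*k + 4.9617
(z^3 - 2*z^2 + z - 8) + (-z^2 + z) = z^3 - 3*z^2 + 2*z - 8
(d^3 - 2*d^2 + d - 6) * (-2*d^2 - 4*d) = -2*d^5 + 6*d^3 + 8*d^2 + 24*d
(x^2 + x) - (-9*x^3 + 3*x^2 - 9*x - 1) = 9*x^3 - 2*x^2 + 10*x + 1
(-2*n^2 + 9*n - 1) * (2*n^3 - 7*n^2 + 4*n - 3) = -4*n^5 + 32*n^4 - 73*n^3 + 49*n^2 - 31*n + 3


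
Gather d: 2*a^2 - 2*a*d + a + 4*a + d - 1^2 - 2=2*a^2 + 5*a + d*(1 - 2*a) - 3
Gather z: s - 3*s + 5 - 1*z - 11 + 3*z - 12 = -2*s + 2*z - 18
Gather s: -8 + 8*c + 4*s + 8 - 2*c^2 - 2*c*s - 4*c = -2*c^2 + 4*c + s*(4 - 2*c)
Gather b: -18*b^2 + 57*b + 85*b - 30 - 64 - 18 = -18*b^2 + 142*b - 112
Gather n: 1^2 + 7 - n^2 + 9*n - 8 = -n^2 + 9*n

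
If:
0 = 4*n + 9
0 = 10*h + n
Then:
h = 9/40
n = -9/4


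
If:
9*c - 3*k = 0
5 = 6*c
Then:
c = 5/6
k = 5/2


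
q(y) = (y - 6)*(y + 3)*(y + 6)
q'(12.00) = 468.00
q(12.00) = 1620.00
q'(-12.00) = 324.00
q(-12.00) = -972.00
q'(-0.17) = -36.93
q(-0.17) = -101.80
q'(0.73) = -30.02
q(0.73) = -132.29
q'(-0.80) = -38.88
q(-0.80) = -77.79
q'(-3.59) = -18.88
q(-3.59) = 13.64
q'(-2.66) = -30.73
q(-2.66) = -9.83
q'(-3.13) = -25.39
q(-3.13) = 3.41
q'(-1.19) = -38.89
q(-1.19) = -62.60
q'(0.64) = -30.93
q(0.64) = -129.55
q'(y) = (y - 6)*(y + 3) + (y - 6)*(y + 6) + (y + 3)*(y + 6) = 3*y^2 + 6*y - 36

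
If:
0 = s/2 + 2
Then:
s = -4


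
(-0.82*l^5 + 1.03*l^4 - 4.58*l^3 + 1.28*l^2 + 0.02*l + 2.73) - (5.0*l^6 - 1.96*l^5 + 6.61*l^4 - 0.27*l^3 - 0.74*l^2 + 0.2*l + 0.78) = -5.0*l^6 + 1.14*l^5 - 5.58*l^4 - 4.31*l^3 + 2.02*l^2 - 0.18*l + 1.95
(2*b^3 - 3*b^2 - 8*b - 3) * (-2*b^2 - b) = -4*b^5 + 4*b^4 + 19*b^3 + 14*b^2 + 3*b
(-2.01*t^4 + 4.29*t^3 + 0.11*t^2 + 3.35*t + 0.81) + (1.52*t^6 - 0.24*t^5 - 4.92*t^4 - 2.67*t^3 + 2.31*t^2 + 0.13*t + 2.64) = 1.52*t^6 - 0.24*t^5 - 6.93*t^4 + 1.62*t^3 + 2.42*t^2 + 3.48*t + 3.45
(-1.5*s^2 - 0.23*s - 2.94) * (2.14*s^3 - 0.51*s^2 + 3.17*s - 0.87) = -3.21*s^5 + 0.2728*s^4 - 10.9293*s^3 + 2.0753*s^2 - 9.1197*s + 2.5578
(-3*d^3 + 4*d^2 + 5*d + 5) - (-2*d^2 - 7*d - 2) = -3*d^3 + 6*d^2 + 12*d + 7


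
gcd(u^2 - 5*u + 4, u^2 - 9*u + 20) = u - 4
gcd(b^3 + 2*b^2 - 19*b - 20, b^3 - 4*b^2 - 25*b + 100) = b^2 + b - 20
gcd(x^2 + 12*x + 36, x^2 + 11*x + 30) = x + 6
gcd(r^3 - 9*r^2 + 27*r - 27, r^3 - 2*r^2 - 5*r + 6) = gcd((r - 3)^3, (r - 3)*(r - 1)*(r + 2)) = r - 3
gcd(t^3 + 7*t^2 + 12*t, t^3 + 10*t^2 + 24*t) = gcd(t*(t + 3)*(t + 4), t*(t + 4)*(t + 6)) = t^2 + 4*t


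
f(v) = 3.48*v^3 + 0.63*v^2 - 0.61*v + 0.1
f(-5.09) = -439.39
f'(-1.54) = 22.21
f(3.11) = 108.98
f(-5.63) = -597.51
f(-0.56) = 0.03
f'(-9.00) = 833.69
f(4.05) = 239.14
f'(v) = 10.44*v^2 + 1.26*v - 0.61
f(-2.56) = -52.59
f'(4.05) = 175.74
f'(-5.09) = 263.46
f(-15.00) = -11594.00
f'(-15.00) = 2329.49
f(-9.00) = -2480.30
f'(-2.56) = 64.58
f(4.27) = 279.92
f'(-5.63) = 323.21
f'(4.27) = 195.12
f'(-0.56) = 1.96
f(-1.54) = -10.18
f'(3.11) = 104.29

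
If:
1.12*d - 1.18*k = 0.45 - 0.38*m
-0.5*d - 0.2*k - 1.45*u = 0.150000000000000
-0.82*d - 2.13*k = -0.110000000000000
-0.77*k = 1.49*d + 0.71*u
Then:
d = 0.04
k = 0.04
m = 1.18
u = -0.12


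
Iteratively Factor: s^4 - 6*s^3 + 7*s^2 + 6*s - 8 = (s - 2)*(s^3 - 4*s^2 - s + 4) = (s - 4)*(s - 2)*(s^2 - 1) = (s - 4)*(s - 2)*(s + 1)*(s - 1)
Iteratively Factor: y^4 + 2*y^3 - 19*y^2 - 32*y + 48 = (y + 4)*(y^3 - 2*y^2 - 11*y + 12) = (y - 1)*(y + 4)*(y^2 - y - 12) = (y - 1)*(y + 3)*(y + 4)*(y - 4)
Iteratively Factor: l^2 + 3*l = (l)*(l + 3)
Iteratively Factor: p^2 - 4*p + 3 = (p - 3)*(p - 1)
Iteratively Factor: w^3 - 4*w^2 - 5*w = (w + 1)*(w^2 - 5*w) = w*(w + 1)*(w - 5)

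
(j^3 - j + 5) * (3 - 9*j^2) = -9*j^5 + 12*j^3 - 45*j^2 - 3*j + 15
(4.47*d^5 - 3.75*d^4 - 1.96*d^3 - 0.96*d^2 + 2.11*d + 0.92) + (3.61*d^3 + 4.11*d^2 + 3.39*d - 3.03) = 4.47*d^5 - 3.75*d^4 + 1.65*d^3 + 3.15*d^2 + 5.5*d - 2.11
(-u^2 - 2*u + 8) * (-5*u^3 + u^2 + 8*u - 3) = 5*u^5 + 9*u^4 - 50*u^3 - 5*u^2 + 70*u - 24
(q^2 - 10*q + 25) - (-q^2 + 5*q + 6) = 2*q^2 - 15*q + 19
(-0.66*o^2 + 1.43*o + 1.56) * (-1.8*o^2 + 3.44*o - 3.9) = 1.188*o^4 - 4.8444*o^3 + 4.6852*o^2 - 0.210599999999999*o - 6.084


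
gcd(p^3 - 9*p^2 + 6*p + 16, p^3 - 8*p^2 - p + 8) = p^2 - 7*p - 8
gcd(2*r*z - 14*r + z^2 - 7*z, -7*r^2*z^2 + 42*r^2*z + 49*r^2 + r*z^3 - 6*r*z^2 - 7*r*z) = z - 7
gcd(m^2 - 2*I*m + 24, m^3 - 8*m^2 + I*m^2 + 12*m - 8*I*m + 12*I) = 1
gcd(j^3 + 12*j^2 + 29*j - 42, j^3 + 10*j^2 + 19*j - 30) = j^2 + 5*j - 6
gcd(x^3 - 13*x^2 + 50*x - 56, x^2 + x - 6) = x - 2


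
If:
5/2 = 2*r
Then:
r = 5/4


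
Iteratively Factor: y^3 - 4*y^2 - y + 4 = (y - 1)*(y^2 - 3*y - 4) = (y - 4)*(y - 1)*(y + 1)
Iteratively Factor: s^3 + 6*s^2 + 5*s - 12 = (s + 4)*(s^2 + 2*s - 3) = (s + 3)*(s + 4)*(s - 1)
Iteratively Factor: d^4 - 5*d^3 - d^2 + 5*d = (d - 5)*(d^3 - d) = d*(d - 5)*(d^2 - 1) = d*(d - 5)*(d + 1)*(d - 1)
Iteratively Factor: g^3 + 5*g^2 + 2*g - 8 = (g + 4)*(g^2 + g - 2) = (g + 2)*(g + 4)*(g - 1)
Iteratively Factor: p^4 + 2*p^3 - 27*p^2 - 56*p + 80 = (p + 4)*(p^3 - 2*p^2 - 19*p + 20) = (p - 1)*(p + 4)*(p^2 - p - 20) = (p - 1)*(p + 4)^2*(p - 5)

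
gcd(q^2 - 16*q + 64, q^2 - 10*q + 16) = q - 8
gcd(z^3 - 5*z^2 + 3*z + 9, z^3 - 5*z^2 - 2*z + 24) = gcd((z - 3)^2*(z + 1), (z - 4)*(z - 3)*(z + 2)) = z - 3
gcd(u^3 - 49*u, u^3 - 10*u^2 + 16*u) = u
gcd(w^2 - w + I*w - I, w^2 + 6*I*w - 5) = w + I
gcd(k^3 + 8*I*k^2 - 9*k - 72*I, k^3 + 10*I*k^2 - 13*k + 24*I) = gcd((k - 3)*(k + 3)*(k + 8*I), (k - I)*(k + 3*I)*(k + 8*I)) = k + 8*I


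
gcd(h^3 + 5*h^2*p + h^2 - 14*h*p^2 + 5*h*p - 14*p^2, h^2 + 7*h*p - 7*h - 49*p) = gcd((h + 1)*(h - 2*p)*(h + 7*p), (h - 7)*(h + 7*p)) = h + 7*p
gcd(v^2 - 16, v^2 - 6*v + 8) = v - 4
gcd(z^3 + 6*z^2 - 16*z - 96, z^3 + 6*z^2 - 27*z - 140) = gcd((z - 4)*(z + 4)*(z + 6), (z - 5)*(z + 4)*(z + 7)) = z + 4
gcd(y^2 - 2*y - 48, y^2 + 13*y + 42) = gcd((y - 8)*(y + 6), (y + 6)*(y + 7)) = y + 6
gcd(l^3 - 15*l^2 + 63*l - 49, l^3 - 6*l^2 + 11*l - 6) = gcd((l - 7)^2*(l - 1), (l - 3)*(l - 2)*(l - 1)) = l - 1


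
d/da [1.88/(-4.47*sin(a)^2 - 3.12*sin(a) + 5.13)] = (16.8072*sin(a) + 5.8656)*cos(a)/(4.47*sin(a)^2 + 3.12*sin(a) - 5.13)^2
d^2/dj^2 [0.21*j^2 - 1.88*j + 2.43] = 0.420000000000000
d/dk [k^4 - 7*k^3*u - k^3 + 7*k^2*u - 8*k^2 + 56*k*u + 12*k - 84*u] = 4*k^3 - 21*k^2*u - 3*k^2 + 14*k*u - 16*k + 56*u + 12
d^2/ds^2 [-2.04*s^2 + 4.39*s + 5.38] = -4.08000000000000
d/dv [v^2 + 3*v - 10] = 2*v + 3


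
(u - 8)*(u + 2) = u^2 - 6*u - 16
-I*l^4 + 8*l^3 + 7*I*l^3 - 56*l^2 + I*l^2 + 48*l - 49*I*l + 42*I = (l - 6)*(l + I)*(l + 7*I)*(-I*l + I)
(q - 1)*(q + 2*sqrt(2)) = q^2 - q + 2*sqrt(2)*q - 2*sqrt(2)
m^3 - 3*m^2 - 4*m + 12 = (m - 3)*(m - 2)*(m + 2)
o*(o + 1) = o^2 + o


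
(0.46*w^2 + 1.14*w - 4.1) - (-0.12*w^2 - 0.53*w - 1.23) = 0.58*w^2 + 1.67*w - 2.87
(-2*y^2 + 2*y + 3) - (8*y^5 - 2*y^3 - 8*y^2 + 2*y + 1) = -8*y^5 + 2*y^3 + 6*y^2 + 2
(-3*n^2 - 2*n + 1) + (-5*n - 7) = -3*n^2 - 7*n - 6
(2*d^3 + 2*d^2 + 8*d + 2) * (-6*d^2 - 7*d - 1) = -12*d^5 - 26*d^4 - 64*d^3 - 70*d^2 - 22*d - 2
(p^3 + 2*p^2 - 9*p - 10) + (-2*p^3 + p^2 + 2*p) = -p^3 + 3*p^2 - 7*p - 10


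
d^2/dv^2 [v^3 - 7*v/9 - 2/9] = 6*v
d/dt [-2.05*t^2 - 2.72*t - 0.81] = -4.1*t - 2.72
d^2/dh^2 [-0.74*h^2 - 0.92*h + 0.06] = -1.48000000000000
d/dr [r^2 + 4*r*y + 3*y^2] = 2*r + 4*y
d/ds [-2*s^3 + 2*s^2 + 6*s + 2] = -6*s^2 + 4*s + 6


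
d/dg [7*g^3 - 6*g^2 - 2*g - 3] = 21*g^2 - 12*g - 2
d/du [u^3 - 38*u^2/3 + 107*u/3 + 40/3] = 3*u^2 - 76*u/3 + 107/3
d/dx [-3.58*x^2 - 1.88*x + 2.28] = -7.16*x - 1.88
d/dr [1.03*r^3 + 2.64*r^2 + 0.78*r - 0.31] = 3.09*r^2 + 5.28*r + 0.78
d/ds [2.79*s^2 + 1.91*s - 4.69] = 5.58*s + 1.91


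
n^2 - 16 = (n - 4)*(n + 4)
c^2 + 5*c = c*(c + 5)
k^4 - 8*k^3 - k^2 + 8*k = k*(k - 8)*(k - 1)*(k + 1)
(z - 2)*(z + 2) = z^2 - 4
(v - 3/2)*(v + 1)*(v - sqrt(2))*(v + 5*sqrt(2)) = v^4 - v^3/2 + 4*sqrt(2)*v^3 - 23*v^2/2 - 2*sqrt(2)*v^2 - 6*sqrt(2)*v + 5*v + 15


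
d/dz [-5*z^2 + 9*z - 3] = 9 - 10*z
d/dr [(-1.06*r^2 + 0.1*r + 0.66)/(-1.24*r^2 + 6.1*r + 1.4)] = (-6.342*r^2 - 1.3312*r - 3.886)/(1.5376*r^4 - 15.128*r^3 + 33.738*r^2 + 17.08*r + 1.96)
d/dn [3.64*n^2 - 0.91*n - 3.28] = 7.28*n - 0.91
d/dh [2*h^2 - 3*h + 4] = 4*h - 3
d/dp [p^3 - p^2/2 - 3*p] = 3*p^2 - p - 3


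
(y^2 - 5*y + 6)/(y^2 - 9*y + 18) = (y - 2)/(y - 6)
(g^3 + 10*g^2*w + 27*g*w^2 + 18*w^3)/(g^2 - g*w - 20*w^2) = (-g^3 - 10*g^2*w - 27*g*w^2 - 18*w^3)/(-g^2 + g*w + 20*w^2)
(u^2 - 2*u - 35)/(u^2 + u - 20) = (u - 7)/(u - 4)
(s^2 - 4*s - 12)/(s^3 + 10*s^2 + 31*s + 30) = (s - 6)/(s^2 + 8*s + 15)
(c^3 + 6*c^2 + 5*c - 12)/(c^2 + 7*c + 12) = c - 1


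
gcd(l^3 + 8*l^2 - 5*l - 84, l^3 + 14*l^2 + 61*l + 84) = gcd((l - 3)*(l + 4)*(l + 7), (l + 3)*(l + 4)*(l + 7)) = l^2 + 11*l + 28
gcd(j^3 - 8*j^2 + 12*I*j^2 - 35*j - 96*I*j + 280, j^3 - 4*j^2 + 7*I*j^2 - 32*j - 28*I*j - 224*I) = j^2 + j*(-8 + 7*I) - 56*I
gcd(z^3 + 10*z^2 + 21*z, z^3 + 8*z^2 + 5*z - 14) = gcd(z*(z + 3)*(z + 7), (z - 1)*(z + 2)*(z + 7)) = z + 7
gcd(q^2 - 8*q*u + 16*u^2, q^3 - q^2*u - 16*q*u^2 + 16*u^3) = q - 4*u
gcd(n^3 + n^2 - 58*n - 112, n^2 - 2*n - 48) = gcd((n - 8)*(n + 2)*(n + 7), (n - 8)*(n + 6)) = n - 8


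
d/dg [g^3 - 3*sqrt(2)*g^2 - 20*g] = 3*g^2 - 6*sqrt(2)*g - 20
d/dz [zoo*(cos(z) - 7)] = zoo*sin(z)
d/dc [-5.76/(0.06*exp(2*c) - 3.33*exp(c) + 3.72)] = (0.6912*exp(c) - 19.1808)*exp(c)/(0.06*exp(2*c) - 3.33*exp(c) + 3.72)^2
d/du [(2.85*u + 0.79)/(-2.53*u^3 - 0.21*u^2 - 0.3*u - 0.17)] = (14.421*u^3 + 6.5946*u^2 + 0.3318*u - 0.2475)/(6.4009*u^6 + 1.0626*u^5 + 1.5621*u^4 + 0.9862*u^3 + 0.1614*u^2 + 0.102*u + 0.0289)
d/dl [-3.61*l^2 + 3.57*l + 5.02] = 3.57 - 7.22*l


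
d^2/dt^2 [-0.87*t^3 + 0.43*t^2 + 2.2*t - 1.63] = 0.86 - 5.22*t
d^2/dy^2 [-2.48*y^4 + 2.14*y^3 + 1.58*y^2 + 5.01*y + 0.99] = -29.76*y^2 + 12.84*y + 3.16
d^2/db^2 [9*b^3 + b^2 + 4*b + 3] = 54*b + 2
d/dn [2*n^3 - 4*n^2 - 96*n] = 6*n^2 - 8*n - 96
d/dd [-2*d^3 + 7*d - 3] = 7 - 6*d^2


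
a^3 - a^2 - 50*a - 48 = (a - 8)*(a + 1)*(a + 6)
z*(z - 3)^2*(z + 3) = z^4 - 3*z^3 - 9*z^2 + 27*z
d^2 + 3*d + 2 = (d + 1)*(d + 2)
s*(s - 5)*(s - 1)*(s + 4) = s^4 - 2*s^3 - 19*s^2 + 20*s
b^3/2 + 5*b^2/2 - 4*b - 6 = (b/2 + 1/2)*(b - 2)*(b + 6)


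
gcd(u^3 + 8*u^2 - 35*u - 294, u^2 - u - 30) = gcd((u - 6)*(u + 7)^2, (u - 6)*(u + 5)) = u - 6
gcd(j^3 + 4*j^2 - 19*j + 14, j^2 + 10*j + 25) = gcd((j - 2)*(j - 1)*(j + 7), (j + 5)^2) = 1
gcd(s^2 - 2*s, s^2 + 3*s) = s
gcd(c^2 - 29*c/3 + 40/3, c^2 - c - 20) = 1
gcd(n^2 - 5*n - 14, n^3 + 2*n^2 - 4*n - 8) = n + 2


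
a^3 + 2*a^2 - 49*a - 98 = (a - 7)*(a + 2)*(a + 7)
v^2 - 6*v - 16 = (v - 8)*(v + 2)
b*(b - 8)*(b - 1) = b^3 - 9*b^2 + 8*b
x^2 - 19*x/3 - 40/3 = (x - 8)*(x + 5/3)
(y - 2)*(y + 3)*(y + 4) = y^3 + 5*y^2 - 2*y - 24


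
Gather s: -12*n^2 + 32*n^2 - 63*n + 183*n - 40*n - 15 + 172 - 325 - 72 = 20*n^2 + 80*n - 240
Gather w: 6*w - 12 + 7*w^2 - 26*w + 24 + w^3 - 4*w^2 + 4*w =w^3 + 3*w^2 - 16*w + 12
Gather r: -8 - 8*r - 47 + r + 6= -7*r - 49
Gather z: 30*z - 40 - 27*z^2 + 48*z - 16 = -27*z^2 + 78*z - 56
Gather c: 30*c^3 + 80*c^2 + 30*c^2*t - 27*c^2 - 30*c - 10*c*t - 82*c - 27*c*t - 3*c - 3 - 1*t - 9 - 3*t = 30*c^3 + c^2*(30*t + 53) + c*(-37*t - 115) - 4*t - 12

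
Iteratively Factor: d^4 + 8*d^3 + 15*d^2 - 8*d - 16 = (d + 4)*(d^3 + 4*d^2 - d - 4) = (d + 1)*(d + 4)*(d^2 + 3*d - 4) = (d + 1)*(d + 4)^2*(d - 1)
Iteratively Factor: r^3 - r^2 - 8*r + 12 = (r + 3)*(r^2 - 4*r + 4) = (r - 2)*(r + 3)*(r - 2)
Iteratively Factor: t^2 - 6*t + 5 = (t - 5)*(t - 1)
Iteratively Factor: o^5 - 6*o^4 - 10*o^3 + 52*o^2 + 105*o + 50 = (o + 1)*(o^4 - 7*o^3 - 3*o^2 + 55*o + 50) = (o + 1)^2*(o^3 - 8*o^2 + 5*o + 50) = (o - 5)*(o + 1)^2*(o^2 - 3*o - 10) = (o - 5)*(o + 1)^2*(o + 2)*(o - 5)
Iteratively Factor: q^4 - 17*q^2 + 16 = (q + 1)*(q^3 - q^2 - 16*q + 16) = (q - 4)*(q + 1)*(q^2 + 3*q - 4) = (q - 4)*(q - 1)*(q + 1)*(q + 4)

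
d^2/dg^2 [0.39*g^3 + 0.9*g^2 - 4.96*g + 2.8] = 2.34*g + 1.8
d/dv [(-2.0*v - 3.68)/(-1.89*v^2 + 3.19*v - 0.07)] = (-3.78*v^2 - 13.9104*v + 11.8792)/(3.5721*v^4 - 12.0582*v^3 + 10.4407*v^2 - 0.4466*v + 0.0049)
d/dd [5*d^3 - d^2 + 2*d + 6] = 15*d^2 - 2*d + 2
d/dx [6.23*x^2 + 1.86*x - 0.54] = 12.46*x + 1.86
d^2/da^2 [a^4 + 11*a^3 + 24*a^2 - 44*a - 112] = 12*a^2 + 66*a + 48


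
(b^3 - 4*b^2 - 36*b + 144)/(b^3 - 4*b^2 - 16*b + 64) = (b^2 - 36)/(b^2 - 16)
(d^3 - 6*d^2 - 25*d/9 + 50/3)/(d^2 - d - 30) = (d^2 - 25/9)/(d + 5)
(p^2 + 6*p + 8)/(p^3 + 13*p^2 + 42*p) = (p^2 + 6*p + 8)/(p*(p^2 + 13*p + 42))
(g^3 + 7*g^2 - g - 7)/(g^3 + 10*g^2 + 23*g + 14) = (g - 1)/(g + 2)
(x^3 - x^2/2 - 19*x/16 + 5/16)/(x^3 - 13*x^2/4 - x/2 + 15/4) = (x - 1/4)/(x - 3)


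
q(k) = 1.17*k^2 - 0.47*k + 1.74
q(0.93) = 2.31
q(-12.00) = 175.86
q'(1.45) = 2.92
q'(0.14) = -0.14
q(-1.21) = 4.02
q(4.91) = 27.64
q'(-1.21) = -3.30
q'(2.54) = 5.47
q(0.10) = 1.70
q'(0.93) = 1.71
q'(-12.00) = -28.55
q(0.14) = 1.70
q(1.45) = 3.52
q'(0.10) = -0.24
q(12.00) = 164.58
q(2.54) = 8.09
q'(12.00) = 27.61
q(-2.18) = 8.32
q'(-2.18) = -5.57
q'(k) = 2.34*k - 0.47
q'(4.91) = 11.02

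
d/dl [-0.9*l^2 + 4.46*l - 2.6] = 4.46 - 1.8*l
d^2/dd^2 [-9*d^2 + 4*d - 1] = -18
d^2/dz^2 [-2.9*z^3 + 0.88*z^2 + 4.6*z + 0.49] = 1.76 - 17.4*z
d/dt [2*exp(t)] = 2*exp(t)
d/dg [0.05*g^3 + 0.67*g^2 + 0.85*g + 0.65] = 0.15*g^2 + 1.34*g + 0.85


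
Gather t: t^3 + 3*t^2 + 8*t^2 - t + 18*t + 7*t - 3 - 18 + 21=t^3 + 11*t^2 + 24*t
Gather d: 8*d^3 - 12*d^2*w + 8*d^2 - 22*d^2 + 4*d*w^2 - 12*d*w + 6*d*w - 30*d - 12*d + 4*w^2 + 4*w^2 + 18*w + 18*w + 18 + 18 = 8*d^3 + d^2*(-12*w - 14) + d*(4*w^2 - 6*w - 42) + 8*w^2 + 36*w + 36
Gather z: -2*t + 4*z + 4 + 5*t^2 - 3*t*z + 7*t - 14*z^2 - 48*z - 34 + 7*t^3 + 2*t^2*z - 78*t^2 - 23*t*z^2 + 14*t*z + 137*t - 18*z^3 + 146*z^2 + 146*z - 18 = 7*t^3 - 73*t^2 + 142*t - 18*z^3 + z^2*(132 - 23*t) + z*(2*t^2 + 11*t + 102) - 48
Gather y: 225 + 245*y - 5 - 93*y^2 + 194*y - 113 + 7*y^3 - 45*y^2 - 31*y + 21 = 7*y^3 - 138*y^2 + 408*y + 128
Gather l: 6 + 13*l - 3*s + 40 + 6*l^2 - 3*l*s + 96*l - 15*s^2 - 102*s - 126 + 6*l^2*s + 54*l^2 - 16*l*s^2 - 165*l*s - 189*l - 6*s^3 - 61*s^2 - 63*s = l^2*(6*s + 60) + l*(-16*s^2 - 168*s - 80) - 6*s^3 - 76*s^2 - 168*s - 80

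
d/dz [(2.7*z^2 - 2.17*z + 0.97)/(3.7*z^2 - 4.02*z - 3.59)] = (-2.825*z^2 - 26.564*z + 11.6897)/(13.69*z^4 - 29.748*z^3 - 10.4056*z^2 + 28.8636*z + 12.8881)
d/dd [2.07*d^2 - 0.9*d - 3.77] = 4.14*d - 0.9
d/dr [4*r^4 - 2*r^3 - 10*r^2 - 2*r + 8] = 16*r^3 - 6*r^2 - 20*r - 2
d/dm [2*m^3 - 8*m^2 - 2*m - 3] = 6*m^2 - 16*m - 2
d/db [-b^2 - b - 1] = -2*b - 1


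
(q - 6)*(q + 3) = q^2 - 3*q - 18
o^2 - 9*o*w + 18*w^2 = (o - 6*w)*(o - 3*w)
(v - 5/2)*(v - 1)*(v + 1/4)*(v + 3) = v^4 - v^3/4 - 65*v^2/8 + 11*v/2 + 15/8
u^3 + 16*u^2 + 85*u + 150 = (u + 5)^2*(u + 6)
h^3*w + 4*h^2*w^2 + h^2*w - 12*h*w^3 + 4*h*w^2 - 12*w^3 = (h - 2*w)*(h + 6*w)*(h*w + w)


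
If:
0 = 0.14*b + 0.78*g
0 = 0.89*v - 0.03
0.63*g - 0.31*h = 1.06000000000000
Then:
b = -2.74149659863946*h - 9.37414965986395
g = 0.492063492063492*h + 1.68253968253968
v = 0.03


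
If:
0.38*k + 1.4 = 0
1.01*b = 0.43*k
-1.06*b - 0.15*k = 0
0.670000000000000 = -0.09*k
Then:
No Solution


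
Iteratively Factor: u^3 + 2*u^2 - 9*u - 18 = (u - 3)*(u^2 + 5*u + 6) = (u - 3)*(u + 3)*(u + 2)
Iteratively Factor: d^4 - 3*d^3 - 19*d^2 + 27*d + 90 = (d - 5)*(d^3 + 2*d^2 - 9*d - 18) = (d - 5)*(d + 2)*(d^2 - 9) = (d - 5)*(d + 2)*(d + 3)*(d - 3)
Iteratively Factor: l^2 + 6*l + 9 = (l + 3)*(l + 3)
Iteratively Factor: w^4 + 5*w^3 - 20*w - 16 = (w - 2)*(w^3 + 7*w^2 + 14*w + 8) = (w - 2)*(w + 4)*(w^2 + 3*w + 2) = (w - 2)*(w + 2)*(w + 4)*(w + 1)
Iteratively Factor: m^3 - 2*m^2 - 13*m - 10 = (m + 2)*(m^2 - 4*m - 5) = (m + 1)*(m + 2)*(m - 5)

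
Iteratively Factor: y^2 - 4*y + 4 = (y - 2)*(y - 2)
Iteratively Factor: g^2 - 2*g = (g - 2)*(g)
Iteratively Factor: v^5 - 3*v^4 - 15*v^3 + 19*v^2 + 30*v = (v - 5)*(v^4 + 2*v^3 - 5*v^2 - 6*v) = v*(v - 5)*(v^3 + 2*v^2 - 5*v - 6) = v*(v - 5)*(v + 3)*(v^2 - v - 2) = v*(v - 5)*(v - 2)*(v + 3)*(v + 1)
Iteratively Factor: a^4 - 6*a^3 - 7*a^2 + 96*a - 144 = (a - 3)*(a^3 - 3*a^2 - 16*a + 48) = (a - 4)*(a - 3)*(a^2 + a - 12) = (a - 4)*(a - 3)*(a + 4)*(a - 3)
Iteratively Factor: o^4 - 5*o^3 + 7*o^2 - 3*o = (o)*(o^3 - 5*o^2 + 7*o - 3) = o*(o - 1)*(o^2 - 4*o + 3) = o*(o - 1)^2*(o - 3)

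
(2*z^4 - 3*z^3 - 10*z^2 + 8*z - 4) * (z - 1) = 2*z^5 - 5*z^4 - 7*z^3 + 18*z^2 - 12*z + 4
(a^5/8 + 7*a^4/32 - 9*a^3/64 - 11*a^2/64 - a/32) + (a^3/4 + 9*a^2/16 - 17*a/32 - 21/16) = a^5/8 + 7*a^4/32 + 7*a^3/64 + 25*a^2/64 - 9*a/16 - 21/16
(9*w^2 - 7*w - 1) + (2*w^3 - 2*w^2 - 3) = 2*w^3 + 7*w^2 - 7*w - 4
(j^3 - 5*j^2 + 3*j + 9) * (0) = 0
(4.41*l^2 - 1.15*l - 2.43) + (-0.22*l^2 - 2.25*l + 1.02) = 4.19*l^2 - 3.4*l - 1.41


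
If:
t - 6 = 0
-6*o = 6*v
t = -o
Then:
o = -6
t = 6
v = 6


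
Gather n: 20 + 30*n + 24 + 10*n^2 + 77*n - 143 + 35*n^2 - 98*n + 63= 45*n^2 + 9*n - 36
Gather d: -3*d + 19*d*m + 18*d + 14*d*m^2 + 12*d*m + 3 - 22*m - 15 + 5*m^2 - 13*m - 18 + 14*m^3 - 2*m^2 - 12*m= d*(14*m^2 + 31*m + 15) + 14*m^3 + 3*m^2 - 47*m - 30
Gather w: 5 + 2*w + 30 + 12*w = 14*w + 35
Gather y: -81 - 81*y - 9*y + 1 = -90*y - 80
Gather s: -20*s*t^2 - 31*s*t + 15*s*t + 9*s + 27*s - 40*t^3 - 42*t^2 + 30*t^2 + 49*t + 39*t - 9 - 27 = s*(-20*t^2 - 16*t + 36) - 40*t^3 - 12*t^2 + 88*t - 36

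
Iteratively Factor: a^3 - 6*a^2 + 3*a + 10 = (a - 2)*(a^2 - 4*a - 5) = (a - 2)*(a + 1)*(a - 5)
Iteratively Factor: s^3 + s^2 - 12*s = (s - 3)*(s^2 + 4*s) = s*(s - 3)*(s + 4)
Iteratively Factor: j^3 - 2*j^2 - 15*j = (j - 5)*(j^2 + 3*j) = (j - 5)*(j + 3)*(j)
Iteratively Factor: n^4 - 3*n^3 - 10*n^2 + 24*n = (n + 3)*(n^3 - 6*n^2 + 8*n) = (n - 2)*(n + 3)*(n^2 - 4*n) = n*(n - 2)*(n + 3)*(n - 4)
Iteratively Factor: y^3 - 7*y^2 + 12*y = (y - 3)*(y^2 - 4*y) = y*(y - 3)*(y - 4)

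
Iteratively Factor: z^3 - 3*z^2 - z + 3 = (z - 3)*(z^2 - 1) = (z - 3)*(z + 1)*(z - 1)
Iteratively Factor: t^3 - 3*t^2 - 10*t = (t + 2)*(t^2 - 5*t) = t*(t + 2)*(t - 5)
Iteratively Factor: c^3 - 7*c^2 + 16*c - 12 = (c - 2)*(c^2 - 5*c + 6) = (c - 3)*(c - 2)*(c - 2)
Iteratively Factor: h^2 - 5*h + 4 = (h - 1)*(h - 4)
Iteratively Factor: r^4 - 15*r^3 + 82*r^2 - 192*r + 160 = (r - 2)*(r^3 - 13*r^2 + 56*r - 80) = (r - 4)*(r - 2)*(r^2 - 9*r + 20) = (r - 5)*(r - 4)*(r - 2)*(r - 4)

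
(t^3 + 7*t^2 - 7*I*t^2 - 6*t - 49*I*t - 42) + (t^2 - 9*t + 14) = t^3 + 8*t^2 - 7*I*t^2 - 15*t - 49*I*t - 28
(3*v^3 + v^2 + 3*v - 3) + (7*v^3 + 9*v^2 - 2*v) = 10*v^3 + 10*v^2 + v - 3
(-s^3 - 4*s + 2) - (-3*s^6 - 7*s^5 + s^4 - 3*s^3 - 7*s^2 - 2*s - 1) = 3*s^6 + 7*s^5 - s^4 + 2*s^3 + 7*s^2 - 2*s + 3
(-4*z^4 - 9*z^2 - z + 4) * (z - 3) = -4*z^5 + 12*z^4 - 9*z^3 + 26*z^2 + 7*z - 12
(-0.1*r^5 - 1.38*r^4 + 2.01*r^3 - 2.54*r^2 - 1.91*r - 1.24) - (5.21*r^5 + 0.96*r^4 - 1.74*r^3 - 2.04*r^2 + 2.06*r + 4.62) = -5.31*r^5 - 2.34*r^4 + 3.75*r^3 - 0.5*r^2 - 3.97*r - 5.86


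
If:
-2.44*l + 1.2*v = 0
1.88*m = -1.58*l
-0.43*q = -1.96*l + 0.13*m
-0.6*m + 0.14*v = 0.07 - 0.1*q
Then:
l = 0.06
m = -0.05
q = 0.27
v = 0.11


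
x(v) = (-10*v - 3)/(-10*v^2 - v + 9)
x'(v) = (-10*v - 3)*(20*v + 1)/(-10*v^2 - v + 9)^2 - 10/(-10*v^2 - v + 9) = (100*v^2 + 10*v - (10*v + 3)*(20*v + 1) - 90)/(10*v^2 + v - 9)^2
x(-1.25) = -1.77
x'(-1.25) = -6.03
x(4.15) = 0.27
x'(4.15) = -0.07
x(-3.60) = -0.28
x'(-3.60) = -0.09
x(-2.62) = -0.41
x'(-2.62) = -0.19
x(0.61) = -1.95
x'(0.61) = -7.65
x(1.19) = 2.35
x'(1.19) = -7.59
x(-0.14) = -0.18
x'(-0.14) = -1.08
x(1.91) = 0.75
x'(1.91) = -0.66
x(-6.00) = -0.17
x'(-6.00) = -0.03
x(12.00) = 0.09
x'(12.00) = -0.00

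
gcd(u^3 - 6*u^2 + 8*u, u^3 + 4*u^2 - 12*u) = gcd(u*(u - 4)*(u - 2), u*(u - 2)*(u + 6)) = u^2 - 2*u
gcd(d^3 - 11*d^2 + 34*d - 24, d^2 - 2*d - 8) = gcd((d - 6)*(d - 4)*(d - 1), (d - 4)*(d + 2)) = d - 4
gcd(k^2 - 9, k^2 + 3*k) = k + 3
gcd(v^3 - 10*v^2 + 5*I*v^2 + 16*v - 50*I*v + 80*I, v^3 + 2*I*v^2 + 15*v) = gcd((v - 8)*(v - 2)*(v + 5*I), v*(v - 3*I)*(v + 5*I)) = v + 5*I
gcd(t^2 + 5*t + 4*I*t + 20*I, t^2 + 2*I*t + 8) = t + 4*I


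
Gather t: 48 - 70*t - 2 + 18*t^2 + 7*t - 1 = 18*t^2 - 63*t + 45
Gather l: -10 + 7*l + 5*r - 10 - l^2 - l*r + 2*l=-l^2 + l*(9 - r) + 5*r - 20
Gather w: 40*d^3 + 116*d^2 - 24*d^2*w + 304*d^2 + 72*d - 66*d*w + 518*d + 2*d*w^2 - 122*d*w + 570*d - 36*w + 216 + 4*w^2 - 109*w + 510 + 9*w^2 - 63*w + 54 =40*d^3 + 420*d^2 + 1160*d + w^2*(2*d + 13) + w*(-24*d^2 - 188*d - 208) + 780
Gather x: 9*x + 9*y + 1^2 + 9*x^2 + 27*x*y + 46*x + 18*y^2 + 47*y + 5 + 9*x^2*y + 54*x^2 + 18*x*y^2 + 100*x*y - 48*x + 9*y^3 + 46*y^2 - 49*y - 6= x^2*(9*y + 63) + x*(18*y^2 + 127*y + 7) + 9*y^3 + 64*y^2 + 7*y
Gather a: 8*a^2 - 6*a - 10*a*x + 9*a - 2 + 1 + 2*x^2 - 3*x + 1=8*a^2 + a*(3 - 10*x) + 2*x^2 - 3*x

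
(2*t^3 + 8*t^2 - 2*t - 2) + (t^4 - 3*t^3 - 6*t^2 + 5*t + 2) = t^4 - t^3 + 2*t^2 + 3*t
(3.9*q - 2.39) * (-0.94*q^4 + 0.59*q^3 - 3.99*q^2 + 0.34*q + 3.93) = -3.666*q^5 + 4.5476*q^4 - 16.9711*q^3 + 10.8621*q^2 + 14.5144*q - 9.3927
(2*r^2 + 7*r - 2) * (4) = 8*r^2 + 28*r - 8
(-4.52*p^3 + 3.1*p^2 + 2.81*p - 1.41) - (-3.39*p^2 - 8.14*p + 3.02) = -4.52*p^3 + 6.49*p^2 + 10.95*p - 4.43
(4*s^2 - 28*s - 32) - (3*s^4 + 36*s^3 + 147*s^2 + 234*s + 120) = -3*s^4 - 36*s^3 - 143*s^2 - 262*s - 152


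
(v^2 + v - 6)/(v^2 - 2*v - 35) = (-v^2 - v + 6)/(-v^2 + 2*v + 35)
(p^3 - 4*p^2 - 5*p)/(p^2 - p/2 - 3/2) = 2*p*(p - 5)/(2*p - 3)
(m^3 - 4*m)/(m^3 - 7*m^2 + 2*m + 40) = m*(m - 2)/(m^2 - 9*m + 20)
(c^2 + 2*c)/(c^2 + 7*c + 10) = c/(c + 5)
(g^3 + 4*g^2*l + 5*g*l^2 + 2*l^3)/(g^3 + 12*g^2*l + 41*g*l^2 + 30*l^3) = (g^2 + 3*g*l + 2*l^2)/(g^2 + 11*g*l + 30*l^2)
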